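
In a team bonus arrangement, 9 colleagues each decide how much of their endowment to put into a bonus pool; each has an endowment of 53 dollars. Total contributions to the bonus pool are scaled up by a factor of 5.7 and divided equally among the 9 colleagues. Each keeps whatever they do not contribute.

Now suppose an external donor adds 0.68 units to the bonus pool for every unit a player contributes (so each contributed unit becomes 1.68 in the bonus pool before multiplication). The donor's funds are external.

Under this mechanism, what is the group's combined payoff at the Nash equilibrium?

4567.75 dollars

Under the mechanism each unit contributed yields 5.7 × 1.68 / 9 = 1.0640 back to its contributor per unit of net cost, which exceeds 1, making full contribution the dominant choice for everyone.
At the Nash equilibrium everyone contributes 53. Group total payoff = 5.7 × 1.68 × 477 = 4567.75.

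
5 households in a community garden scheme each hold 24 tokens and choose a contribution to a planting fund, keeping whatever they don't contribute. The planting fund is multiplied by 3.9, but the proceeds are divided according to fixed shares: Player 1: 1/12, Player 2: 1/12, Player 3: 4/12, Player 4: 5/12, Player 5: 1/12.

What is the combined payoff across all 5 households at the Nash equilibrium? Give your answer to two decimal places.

259.20 tokens

Player j's private return per contributed unit is 3.9 × (j's share). Contributing is weakly dominant for j when that share is at least 1/3.9 = 0.2564, and contributing 0 is dominant otherwise.
The shares above 0.2564 belong to Player 3 and Player 4, contributing 24 each; the remaining 3 contribute 0. Total contributed: 48.
The planting fund pays out 3.9 × 48 = 187.20 in total (split across the unequal shares, but the aggregate is all that matters for the group sum).
The 3 free-riders keep 24 each, adding 72. Group total = 72 + 187.20 = 259.20.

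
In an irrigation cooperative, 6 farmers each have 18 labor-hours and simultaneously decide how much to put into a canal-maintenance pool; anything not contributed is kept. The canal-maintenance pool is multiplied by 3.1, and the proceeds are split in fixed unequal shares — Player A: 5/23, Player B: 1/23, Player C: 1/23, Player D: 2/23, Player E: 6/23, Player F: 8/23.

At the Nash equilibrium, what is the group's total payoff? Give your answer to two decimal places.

A player with share s gets back 3.1·s per unit contributed, so full contribution is dominant for anyone with s > 1/3.1 = 0.3226 and zero contribution is dominant for anyone below.
Only Player F (8/23) clears that bar, contributing 18; the remaining 5 contribute 0. Total contributed: 18.
The canal-maintenance pool pays out 3.1 × 18 = 55.80 in total (split across the unequal shares, but the aggregate is all that matters for the group sum).
The 5 free-riders keep 18 each, adding 90. Group total = 90 + 55.80 = 145.80.

145.80 labor-hours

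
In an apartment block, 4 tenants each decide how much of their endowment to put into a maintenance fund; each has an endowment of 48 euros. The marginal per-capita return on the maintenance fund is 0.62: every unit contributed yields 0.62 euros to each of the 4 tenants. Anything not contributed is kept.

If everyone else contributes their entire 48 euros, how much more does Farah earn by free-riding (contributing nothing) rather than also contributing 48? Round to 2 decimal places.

18.24 euros

Switching from a contribution of 48 to 0 lets Farah keep an extra 48 euros, but lowers the maintenance fund by 48, which costs Farah their own share of that drop: 0.62 × 48 = 29.76.
Net gain = 48 − 29.76 = 18.24. The private return per contributed unit (0.62) is below 1, so free-riding is indeed the best response regardless of what the others do.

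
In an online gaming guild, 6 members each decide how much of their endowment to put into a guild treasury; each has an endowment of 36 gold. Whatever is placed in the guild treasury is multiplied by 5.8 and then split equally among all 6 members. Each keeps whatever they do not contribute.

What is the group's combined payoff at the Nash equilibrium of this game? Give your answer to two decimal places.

Each contributed unit returns 5.8/6 = 0.9667 to its contributor — below 1 — so contributing 0 is dominant for every player. At the Nash equilibrium everyone keeps their 36, and the group total is 6 × 36 = 216.

216.00 gold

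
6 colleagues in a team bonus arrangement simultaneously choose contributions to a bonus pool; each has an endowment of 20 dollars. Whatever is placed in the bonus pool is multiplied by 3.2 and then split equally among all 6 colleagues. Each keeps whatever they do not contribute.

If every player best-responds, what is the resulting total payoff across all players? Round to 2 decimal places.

Each contributed unit returns 3.2/6 = 0.5333 to its contributor — below 1 — so contributing 0 is dominant for every player. At the Nash equilibrium everyone keeps their 20, and the group total is 6 × 20 = 120.

120.00 dollars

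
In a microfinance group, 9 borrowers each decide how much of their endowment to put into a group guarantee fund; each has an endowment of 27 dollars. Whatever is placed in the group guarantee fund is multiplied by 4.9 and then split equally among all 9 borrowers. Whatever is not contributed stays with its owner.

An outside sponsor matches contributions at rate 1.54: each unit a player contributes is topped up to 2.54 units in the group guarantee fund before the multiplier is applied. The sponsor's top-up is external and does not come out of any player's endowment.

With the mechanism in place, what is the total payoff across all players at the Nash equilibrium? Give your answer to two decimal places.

3024.38 dollars

Under the mechanism each unit contributed yields 4.9 × 2.54 / 9 = 1.3829 back to its contributor per unit of net cost, which exceeds 1, making full contribution the dominant choice for everyone.
At the Nash equilibrium everyone contributes 27. Group total payoff = 4.9 × 2.54 × 243 = 3024.38.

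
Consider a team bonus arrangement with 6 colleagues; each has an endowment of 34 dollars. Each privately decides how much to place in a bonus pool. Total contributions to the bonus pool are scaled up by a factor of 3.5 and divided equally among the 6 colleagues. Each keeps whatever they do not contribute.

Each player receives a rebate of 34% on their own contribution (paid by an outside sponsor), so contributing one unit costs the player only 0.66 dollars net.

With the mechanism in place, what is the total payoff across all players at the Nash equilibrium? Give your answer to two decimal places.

204.00 dollars

Even with the mechanism, each unit contributed returns only (3.5/6) / 0.66 = 0.8838 per unit of net cost, so contributing nothing is still dominant.
Everyone keeps their endowment and the group total is 6 × 34 = 204.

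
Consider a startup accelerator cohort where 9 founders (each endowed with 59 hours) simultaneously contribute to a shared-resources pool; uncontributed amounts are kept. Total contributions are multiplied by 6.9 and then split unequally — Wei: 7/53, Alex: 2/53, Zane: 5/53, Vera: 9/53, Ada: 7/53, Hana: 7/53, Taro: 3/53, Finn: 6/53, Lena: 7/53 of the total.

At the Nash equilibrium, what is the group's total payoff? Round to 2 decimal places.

Player j's private return per contributed unit is 6.9 × (j's share). Contributing is weakly dominant for j when that share is at least 1/6.9 = 0.1449, and contributing 0 is dominant otherwise.
The only share above 0.1449 is Vera's 9/53, contributing 59; the remaining 8 contribute 0. Total contributed: 59.
The shared-resources pool pays out 6.9 × 59 = 407.10 in total (split across the unequal shares, but the aggregate is all that matters for the group sum).
The 8 free-riders keep 59 each, adding 472. Group total = 472 + 407.10 = 879.10.

879.10 hours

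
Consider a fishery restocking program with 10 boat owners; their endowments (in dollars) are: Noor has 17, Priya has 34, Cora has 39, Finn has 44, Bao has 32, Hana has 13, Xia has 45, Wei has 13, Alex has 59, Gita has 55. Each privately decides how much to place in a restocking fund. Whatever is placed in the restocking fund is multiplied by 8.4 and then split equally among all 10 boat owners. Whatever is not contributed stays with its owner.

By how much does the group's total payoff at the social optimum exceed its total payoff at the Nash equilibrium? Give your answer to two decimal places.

2597.40 dollars

The private return per contributed unit is 8.4/10 = 0.8400 < 1 for every player regardless of endowment, so the Nash equilibrium is zero contribution and the group total is Σ E_j = 17 + 34 + 39 + 44 + 32 + 13 + 45 + 13 + 59 + 55 = 351.
Each contributed unit returns 8.400 to the group, so the social optimum is full contribution by everyone: group total = 8.400 × 351 = 2948.40.
Efficiency loss = (8.400 − 1) × 351 = 2597.40.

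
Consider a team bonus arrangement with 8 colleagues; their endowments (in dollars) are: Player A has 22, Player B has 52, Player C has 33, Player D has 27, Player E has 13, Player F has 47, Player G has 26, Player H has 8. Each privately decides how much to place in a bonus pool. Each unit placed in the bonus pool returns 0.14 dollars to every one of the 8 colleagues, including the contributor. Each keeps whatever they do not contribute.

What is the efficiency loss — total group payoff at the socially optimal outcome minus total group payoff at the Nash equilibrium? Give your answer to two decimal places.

The private return per contributed unit is 0.14 < 1 for everyone, so the Nash equilibrium is zero contribution and the group total is Σ E_j = 22 + 52 + 33 + 27 + 13 + 47 + 26 + 8 = 228.
Each contributed unit returns 1.120 to the group, so the social optimum is full contribution by everyone: group total = 1.120 × 228 = 255.36.
Efficiency loss = (1.120 − 1) × 228 = 27.36.

27.36 dollars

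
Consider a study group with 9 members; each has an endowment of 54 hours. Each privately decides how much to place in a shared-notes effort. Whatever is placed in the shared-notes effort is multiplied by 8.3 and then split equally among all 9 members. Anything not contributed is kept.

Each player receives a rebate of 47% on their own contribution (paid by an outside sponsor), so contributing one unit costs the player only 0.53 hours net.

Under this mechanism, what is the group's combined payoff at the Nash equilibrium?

4262.22 hours

With the mechanism, a contributed unit returns (8.3/9) / 0.53 = 1.7400 per unit of net cost to the contributor — now above 1 — so contributing fully is weakly dominant for every player.
At the Nash equilibrium everyone contributes 54. Group total payoff = 9 × (54 × 0.47 + 8.3 × 54) = 4262.22.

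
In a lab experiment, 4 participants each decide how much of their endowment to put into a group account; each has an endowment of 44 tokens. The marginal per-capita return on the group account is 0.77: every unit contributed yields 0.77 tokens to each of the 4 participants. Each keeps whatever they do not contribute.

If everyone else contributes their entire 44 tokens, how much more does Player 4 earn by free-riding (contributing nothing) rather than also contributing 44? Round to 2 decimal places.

10.12 tokens

Switching from a contribution of 44 to 0 lets Player 4 keep an extra 44 tokens, but lowers the group account by 44, which costs Player 4 their own share of that drop: 0.77 × 44 = 33.88.
Net gain = 44 − 33.88 = 10.12. The private return per contributed unit (0.77) is below 1, so free-riding is indeed the best response regardless of what the others do.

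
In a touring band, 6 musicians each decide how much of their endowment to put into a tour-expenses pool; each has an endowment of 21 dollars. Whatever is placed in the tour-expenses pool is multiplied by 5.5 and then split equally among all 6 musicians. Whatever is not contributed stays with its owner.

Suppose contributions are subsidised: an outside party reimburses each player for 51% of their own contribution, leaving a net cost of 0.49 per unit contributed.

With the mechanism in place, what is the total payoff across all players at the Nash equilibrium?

Under the mechanism each unit contributed yields (5.5/6) / 0.49 = 1.8707 back to its contributor per unit of net cost, which exceeds 1, making full contribution the dominant choice for everyone.
At the Nash equilibrium everyone contributes 21. Group total payoff = 6 × (21 × 0.51 + 5.5 × 21) = 757.26.

757.26 dollars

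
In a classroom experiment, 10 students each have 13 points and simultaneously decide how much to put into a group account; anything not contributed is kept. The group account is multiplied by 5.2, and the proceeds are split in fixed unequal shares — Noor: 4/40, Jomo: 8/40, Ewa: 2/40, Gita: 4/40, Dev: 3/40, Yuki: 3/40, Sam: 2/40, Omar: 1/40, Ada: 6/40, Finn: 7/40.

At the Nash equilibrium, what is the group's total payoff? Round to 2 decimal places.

For player j, contributing a unit is worthwhile iff 5.2 × (j's share) ≥ 1, i.e. iff j's share is at least 0.1923.
Jomo alone (share 8/40) is above the threshold, contributing 13; the remaining 9 contribute 0. Total contributed: 13.
The group account pays out 5.2 × 13 = 67.60 in total (split across the unequal shares, but the aggregate is all that matters for the group sum).
The 9 free-riders keep 13 each, adding 117. Group total = 117 + 67.60 = 184.60.

184.60 points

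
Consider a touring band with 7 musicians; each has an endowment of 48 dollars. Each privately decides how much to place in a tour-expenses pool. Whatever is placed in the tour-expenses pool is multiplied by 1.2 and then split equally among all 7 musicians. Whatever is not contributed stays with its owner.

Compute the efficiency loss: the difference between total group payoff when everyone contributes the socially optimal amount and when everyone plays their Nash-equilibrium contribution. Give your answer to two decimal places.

Each contributed unit returns 1.2/7 = 0.1714 to its contributor — below 1 — so contributing 0 is dominant for every player. At the Nash equilibrium everyone keeps their 48, and the group total is 7 × 48 = 336.
Each contributed unit returns 1.200 to the group as a whole (0.1714 to each of 7 players), which exceeds 1, so the social optimum is full contribution: group total = 1.200 × 336 = 403.20.
Efficiency loss = 403.20 − 336 = 67.20.

67.20 dollars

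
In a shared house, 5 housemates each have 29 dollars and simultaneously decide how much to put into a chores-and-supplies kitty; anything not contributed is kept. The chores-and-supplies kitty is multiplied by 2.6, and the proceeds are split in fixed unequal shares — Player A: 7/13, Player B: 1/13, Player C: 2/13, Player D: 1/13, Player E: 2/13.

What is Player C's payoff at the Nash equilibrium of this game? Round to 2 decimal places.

40.60 dollars

For player j, contributing a unit is worthwhile iff 2.6 × (j's share) ≥ 1, i.e. iff j's share is at least 0.3846.
Only Player A (7/13) clears that bar, contributing 29; the remaining 4 contribute 0. Total contributed: 29.
Player C keeps 29 and receives 2.6 × 29 × 2/13 = 11.60 from the chores-and-supplies kitty, for a payoff of 40.60.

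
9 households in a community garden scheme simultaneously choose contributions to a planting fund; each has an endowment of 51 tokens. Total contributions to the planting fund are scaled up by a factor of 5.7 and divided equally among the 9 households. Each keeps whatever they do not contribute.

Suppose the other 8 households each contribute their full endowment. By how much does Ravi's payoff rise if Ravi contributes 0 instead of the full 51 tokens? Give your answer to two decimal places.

Switching from a contribution of 51 to 0 lets Ravi keep an extra 51 tokens, but lowers the planting fund by 51, which costs Ravi their own share of that drop: 5.7/9 × 51 = 32.30.
Net gain = 51 − 32.30 = 18.70. The private return per contributed unit (0.6333) is below 1, so free-riding is indeed the best response regardless of what the others do.

18.70 tokens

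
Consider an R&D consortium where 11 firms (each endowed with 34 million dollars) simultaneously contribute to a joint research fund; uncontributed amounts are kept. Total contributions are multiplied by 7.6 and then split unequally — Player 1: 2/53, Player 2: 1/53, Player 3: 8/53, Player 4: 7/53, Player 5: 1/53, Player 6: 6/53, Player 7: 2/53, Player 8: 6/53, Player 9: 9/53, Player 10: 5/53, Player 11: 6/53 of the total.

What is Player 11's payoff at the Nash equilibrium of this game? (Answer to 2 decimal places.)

121.76 million dollars

For player j, contributing a unit is worthwhile iff 7.6 × (j's share) ≥ 1, i.e. iff j's share is at least 0.1316.
The shares above 0.1316 belong to Player 3, Player 4 and Player 9, contributing 34 each; the remaining 8 contribute 0. Total contributed: 102.
Player 11 keeps 34 and receives 7.6 × 102 × 6/53 = 87.76 from the joint research fund, for a payoff of 121.76.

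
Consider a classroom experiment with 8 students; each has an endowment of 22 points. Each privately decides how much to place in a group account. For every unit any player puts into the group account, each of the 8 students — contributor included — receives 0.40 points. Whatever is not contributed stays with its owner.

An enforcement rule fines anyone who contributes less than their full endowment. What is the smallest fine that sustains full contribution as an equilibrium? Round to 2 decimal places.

13.20 points

Given the others contribute fully, the best deviation is to contribute 0 (any partial contribution still incurs the fine and gives up units whose private return 0.40 is below 1).
Deviating from 22 to 0 saves 22 points but forfeits the deviator's share of the drop in the group account: 0.40 × 22 = 8.80.
So the deviation gain is 22 − 8.80 = 13.20, and the fine must be at least 13.20 points to wipe it out.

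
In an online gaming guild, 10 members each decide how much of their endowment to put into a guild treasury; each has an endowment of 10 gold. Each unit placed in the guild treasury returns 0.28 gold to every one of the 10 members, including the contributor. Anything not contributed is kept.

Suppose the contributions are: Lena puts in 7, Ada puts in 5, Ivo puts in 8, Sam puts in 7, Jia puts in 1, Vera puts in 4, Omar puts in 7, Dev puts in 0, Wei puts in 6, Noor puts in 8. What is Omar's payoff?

17.84 gold

Total contributed: 7 + 5 + 8 + 7 + 1 + 4 + 7 + 0 + 6 + 8 = 53.
Each receives 0.28 × 53 = 14.84 from the guild treasury.
Omar keeps 10 − 7 = 3, so Omar's payoff is 3 + 14.84 = 17.84.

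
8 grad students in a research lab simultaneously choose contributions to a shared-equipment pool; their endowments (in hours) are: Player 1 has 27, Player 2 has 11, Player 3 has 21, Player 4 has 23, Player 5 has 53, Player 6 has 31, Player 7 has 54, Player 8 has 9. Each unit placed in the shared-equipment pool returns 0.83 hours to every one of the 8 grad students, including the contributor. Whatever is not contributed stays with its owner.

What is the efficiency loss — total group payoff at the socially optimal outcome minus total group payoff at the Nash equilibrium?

1291.56 hours

The private return per contributed unit is 0.83 < 1 for everyone, so the Nash equilibrium is zero contribution and the group total is Σ E_j = 27 + 11 + 21 + 23 + 53 + 31 + 54 + 9 = 229.
Each contributed unit returns 6.640 to the group, so the social optimum is full contribution by everyone: group total = 6.640 × 229 = 1520.56.
Efficiency loss = (6.640 − 1) × 229 = 1291.56.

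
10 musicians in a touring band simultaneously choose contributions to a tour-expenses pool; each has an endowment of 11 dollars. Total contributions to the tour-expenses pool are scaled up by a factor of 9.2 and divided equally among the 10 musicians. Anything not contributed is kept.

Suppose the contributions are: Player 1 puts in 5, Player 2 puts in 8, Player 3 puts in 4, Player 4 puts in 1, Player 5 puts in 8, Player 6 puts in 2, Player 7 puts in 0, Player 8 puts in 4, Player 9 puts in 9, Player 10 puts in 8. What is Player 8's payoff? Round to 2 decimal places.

Total contributed: 5 + 8 + 4 + 1 + 8 + 2 + 0 + 4 + 9 + 8 = 49.
Each receives 9.2 × 49 / 10 = 45.08 from the tour-expenses pool.
Player 8 keeps 11 − 4 = 7, so Player 8's payoff is 7 + 45.08 = 52.08.

52.08 dollars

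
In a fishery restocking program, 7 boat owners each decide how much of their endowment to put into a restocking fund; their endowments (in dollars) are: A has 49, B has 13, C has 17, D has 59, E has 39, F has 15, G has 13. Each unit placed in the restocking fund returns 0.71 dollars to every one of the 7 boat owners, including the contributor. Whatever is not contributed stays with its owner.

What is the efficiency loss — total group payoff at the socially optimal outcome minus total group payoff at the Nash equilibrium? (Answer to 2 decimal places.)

The private return per contributed unit is 0.71 < 1 for everyone, so the Nash equilibrium is zero contribution and the group total is Σ E_j = 49 + 13 + 17 + 59 + 39 + 15 + 13 = 205.
Each contributed unit returns 4.970 to the group, so the social optimum is full contribution by everyone: group total = 4.970 × 205 = 1018.85.
Efficiency loss = (4.970 − 1) × 205 = 813.85.

813.85 dollars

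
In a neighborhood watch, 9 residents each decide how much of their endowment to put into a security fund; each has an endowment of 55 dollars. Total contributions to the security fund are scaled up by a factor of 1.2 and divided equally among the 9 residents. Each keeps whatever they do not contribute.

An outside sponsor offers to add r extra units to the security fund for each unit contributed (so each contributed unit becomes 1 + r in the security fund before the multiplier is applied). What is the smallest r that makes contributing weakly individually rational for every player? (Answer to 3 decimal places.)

6.500

With matching at rate r, one contributed unit becomes (1 + r) in the security fund and returns 1.2 × (1 + r) / 9 to the contributor.
Setting this equal to 1: 1 + r = 9/1.2 = 7.5000.
So the minimum matching rate is r = 7.5000 − 1 = 6.500.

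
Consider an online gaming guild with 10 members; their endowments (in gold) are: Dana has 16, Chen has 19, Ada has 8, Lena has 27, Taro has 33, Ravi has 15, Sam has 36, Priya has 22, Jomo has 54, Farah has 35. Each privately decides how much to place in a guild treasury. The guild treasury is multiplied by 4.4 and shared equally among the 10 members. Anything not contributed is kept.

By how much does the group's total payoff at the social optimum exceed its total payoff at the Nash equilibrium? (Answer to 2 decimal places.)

901.00 gold

The private return per contributed unit is 4.4/10 = 0.4400 < 1 for every player regardless of endowment, so the Nash equilibrium is zero contribution and the group total is Σ E_j = 16 + 19 + 8 + 27 + 33 + 15 + 36 + 22 + 54 + 35 = 265.
Each contributed unit returns 4.400 to the group, so the social optimum is full contribution by everyone: group total = 4.400 × 265 = 1166.00.
Efficiency loss = (4.400 − 1) × 265 = 901.00.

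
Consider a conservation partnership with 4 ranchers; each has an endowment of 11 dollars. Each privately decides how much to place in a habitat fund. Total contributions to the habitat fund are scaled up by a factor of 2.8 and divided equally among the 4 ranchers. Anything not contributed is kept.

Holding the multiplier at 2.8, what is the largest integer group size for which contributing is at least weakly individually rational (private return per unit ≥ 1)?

Private return per unit is 2.8/(group size), which is ≥ 1 whenever the group size is ≤ 2.8.
The largest such integer is 2.

2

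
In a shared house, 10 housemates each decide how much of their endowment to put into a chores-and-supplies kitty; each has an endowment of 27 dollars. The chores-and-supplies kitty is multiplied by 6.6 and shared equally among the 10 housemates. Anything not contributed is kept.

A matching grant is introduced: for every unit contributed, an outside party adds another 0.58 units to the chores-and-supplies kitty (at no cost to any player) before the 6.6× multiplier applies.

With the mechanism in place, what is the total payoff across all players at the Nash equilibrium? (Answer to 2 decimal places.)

Under the mechanism each unit contributed yields 6.6 × 1.58 / 10 = 1.0428 back to its contributor per unit of net cost, which exceeds 1, making full contribution the dominant choice for everyone.
At the Nash equilibrium everyone contributes 27. Group total payoff = 6.6 × 1.58 × 270 = 2815.56.

2815.56 dollars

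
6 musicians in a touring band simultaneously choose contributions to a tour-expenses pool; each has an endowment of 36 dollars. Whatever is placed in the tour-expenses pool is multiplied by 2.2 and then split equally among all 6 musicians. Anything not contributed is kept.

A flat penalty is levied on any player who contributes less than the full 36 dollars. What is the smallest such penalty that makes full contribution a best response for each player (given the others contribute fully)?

22.80 dollars

Given the others contribute fully, the best deviation is to contribute 0 (any partial contribution still incurs the fine and gives up units whose private return 0.3667 is below 1).
Deviating from 36 to 0 saves 36 dollars but forfeits the deviator's share of the drop in the tour-expenses pool: 2.2/6 × 36 = 13.20.
So the deviation gain is 36 − 13.20 = 22.80, and the fine must be at least 22.80 dollars to wipe it out.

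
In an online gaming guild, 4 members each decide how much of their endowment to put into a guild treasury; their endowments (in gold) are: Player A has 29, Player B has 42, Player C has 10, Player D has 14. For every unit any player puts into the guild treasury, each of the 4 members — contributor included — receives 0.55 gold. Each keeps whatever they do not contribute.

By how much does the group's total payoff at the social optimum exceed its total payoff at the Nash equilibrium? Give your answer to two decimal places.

The private return per contributed unit is 0.55 < 1 for everyone, so the Nash equilibrium is zero contribution and the group total is Σ E_j = 29 + 42 + 10 + 14 = 95.
Each contributed unit returns 2.200 to the group, so the social optimum is full contribution by everyone: group total = 2.200 × 95 = 209.00.
Efficiency loss = (2.200 − 1) × 95 = 114.00.

114.00 gold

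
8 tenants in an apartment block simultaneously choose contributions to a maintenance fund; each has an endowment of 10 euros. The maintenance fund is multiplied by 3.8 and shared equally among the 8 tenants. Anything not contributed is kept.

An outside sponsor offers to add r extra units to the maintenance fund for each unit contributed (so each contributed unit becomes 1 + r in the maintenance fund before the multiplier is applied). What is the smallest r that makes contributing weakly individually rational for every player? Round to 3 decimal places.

With matching at rate r, one contributed unit becomes (1 + r) in the maintenance fund and returns 3.8 × (1 + r) / 8 to the contributor.
Setting this equal to 1: 1 + r = 8/3.8 = 2.1053.
So the minimum matching rate is r = 2.1053 − 1 = 1.105.

1.105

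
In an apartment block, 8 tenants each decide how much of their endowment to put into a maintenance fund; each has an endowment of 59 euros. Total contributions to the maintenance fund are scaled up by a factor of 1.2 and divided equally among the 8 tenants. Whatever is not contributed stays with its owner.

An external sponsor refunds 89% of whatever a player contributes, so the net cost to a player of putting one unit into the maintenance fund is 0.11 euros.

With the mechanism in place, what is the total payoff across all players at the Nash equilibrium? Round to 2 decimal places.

986.48 euros

Under the mechanism each unit contributed yields (1.2/8) / 0.11 = 1.3636 back to its contributor per unit of net cost, which exceeds 1, making full contribution the dominant choice for everyone.
So the Nash equilibrium is full contribution by all 8; the group earns 8 × (59 × 0.89 + 1.2 × 59) = 986.48.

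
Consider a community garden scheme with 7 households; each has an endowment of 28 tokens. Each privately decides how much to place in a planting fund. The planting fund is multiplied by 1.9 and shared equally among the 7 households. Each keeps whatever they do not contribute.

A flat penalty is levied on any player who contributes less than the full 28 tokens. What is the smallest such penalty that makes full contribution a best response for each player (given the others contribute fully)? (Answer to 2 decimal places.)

Given the others contribute fully, the best deviation is to contribute 0 (any partial contribution still incurs the fine and gives up units whose private return 0.2714 is below 1).
Deviating from 28 to 0 saves 28 tokens but forfeits the deviator's share of the drop in the planting fund: 1.9/7 × 28 = 7.60.
So the deviation gain is 28 − 7.60 = 20.40, and the fine must be at least 20.40 tokens to wipe it out.

20.40 tokens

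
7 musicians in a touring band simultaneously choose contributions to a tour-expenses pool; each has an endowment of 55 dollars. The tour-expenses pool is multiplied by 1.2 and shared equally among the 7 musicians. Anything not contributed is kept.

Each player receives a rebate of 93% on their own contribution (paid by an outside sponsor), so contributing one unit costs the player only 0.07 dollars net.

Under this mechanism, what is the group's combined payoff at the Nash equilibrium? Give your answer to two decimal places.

The effective private return per unit is now (1.2/7) / 0.07 = 2.4490 > 1, so every player's dominant strategy flips to full contribution.
So the Nash equilibrium is full contribution by all 7; the group earns 7 × (55 × 0.93 + 1.2 × 55) = 820.05.

820.05 dollars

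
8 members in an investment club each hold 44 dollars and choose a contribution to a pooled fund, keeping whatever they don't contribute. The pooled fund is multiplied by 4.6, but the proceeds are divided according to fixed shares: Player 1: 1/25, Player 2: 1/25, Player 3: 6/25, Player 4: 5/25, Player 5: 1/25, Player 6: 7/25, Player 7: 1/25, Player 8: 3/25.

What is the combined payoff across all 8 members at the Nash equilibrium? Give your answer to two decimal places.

A player with share s gets back 4.6·s per unit contributed, so full contribution is dominant for anyone with s > 1/4.6 = 0.2174 and zero contribution is dominant for anyone below.
Player 3 and Player 6 clear that bar, contributing 44 each; the remaining 6 contribute 0. Total contributed: 88.
The pooled fund pays out 4.6 × 88 = 404.80 in total (split across the unequal shares, but the aggregate is all that matters for the group sum).
The 6 free-riders keep 44 each, adding 264. Group total = 264 + 404.80 = 668.80.

668.80 dollars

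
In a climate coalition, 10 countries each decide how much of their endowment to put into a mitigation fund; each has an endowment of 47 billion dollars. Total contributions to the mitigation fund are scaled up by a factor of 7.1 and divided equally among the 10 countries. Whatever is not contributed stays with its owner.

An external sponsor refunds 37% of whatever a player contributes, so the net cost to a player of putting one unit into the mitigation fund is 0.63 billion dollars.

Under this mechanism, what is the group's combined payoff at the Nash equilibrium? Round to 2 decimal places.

3510.90 billion dollars

With the mechanism, a contributed unit returns (7.1/10) / 0.63 = 1.1270 per unit of net cost to the contributor — now above 1 — so contributing fully is weakly dominant for every player.
So the Nash equilibrium is full contribution by all 10; the group earns 10 × (47 × 0.37 + 7.1 × 47) = 3510.90.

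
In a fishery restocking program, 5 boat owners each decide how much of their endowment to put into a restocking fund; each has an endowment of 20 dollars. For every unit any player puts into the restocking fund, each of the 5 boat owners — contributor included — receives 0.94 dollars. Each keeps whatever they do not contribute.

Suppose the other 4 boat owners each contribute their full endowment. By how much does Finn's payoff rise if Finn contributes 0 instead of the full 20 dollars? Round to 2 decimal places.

1.20 dollars

Switching from a contribution of 20 to 0 lets Finn keep an extra 20 dollars, but lowers the restocking fund by 20, which costs Finn their own share of that drop: 0.94 × 20 = 18.80.
Net gain = 20 − 18.80 = 1.20. The private return per contributed unit (0.94) is below 1, so free-riding is indeed the best response regardless of what the others do.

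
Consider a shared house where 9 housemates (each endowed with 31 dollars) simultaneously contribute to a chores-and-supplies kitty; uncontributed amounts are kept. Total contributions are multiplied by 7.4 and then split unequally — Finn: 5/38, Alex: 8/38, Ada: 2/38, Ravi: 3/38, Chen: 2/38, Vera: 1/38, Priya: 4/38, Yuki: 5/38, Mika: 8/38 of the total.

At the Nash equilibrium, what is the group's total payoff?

Player j's private return per contributed unit is 7.4 × (j's share). Contributing is weakly dominant for j when that share is at least 1/7.4 = 0.1351, and contributing 0 is dominant otherwise.
Alex and Mika are above the threshold, contributing 31 each; the remaining 7 contribute 0. Total contributed: 62.
The chores-and-supplies kitty pays out 7.4 × 62 = 458.80 in total (split across the unequal shares, but the aggregate is all that matters for the group sum).
The 7 free-riders keep 31 each, adding 217. Group total = 217 + 458.80 = 675.80.

675.80 dollars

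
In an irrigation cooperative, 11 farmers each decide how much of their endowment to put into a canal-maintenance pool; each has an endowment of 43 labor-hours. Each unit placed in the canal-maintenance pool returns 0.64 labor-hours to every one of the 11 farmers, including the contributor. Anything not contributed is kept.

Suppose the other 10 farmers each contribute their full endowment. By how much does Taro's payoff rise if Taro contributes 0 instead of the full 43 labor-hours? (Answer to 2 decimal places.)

15.48 labor-hours

Switching from a contribution of 43 to 0 lets Taro keep an extra 43 labor-hours, but lowers the canal-maintenance pool by 43, which costs Taro their own share of that drop: 0.64 × 43 = 27.52.
Net gain = 43 − 27.52 = 15.48. The private return per contributed unit (0.64) is below 1, so free-riding is indeed the best response regardless of what the others do.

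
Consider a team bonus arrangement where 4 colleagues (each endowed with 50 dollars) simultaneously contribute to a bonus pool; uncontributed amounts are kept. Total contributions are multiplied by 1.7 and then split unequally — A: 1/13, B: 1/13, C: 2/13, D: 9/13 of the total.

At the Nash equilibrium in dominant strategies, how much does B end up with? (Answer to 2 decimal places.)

Player j's private return per contributed unit is 1.7 × (j's share). Contributing is weakly dominant for j when that share is at least 1/1.7 = 0.5882, and contributing 0 is dominant otherwise.
The only share above 0.5882 is D's 9/13, contributing 50; the remaining 3 contribute 0. Total contributed: 50.
B keeps 50 and receives 1.7 × 50 × 1/13 = 6.54 from the bonus pool, for a payoff of 56.54.

56.54 dollars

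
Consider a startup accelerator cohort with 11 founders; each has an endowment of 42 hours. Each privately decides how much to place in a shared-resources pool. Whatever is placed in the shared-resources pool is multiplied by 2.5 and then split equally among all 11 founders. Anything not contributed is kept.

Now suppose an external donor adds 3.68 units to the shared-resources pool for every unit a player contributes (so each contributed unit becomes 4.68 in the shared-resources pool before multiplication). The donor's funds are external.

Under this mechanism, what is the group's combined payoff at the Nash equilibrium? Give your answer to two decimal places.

5405.40 hours

With the mechanism, a contributed unit returns 2.5 × 4.68 / 11 = 1.0636 per unit of net cost to the contributor — now above 1 — so contributing fully is weakly dominant for every player.
So the Nash equilibrium is full contribution by all 11; the group earns 2.5 × 4.68 × 462 = 5405.40.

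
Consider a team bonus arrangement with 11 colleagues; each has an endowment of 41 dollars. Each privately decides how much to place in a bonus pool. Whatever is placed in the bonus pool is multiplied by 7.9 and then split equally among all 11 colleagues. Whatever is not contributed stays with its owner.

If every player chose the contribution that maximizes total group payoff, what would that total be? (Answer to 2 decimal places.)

3562.90 dollars

Each contributed unit returns 7.900 to the group as a whole (0.7182 to each of 11 players), which exceeds 1, so the social optimum is full contribution: group total = 7.900 × 451 = 3562.90.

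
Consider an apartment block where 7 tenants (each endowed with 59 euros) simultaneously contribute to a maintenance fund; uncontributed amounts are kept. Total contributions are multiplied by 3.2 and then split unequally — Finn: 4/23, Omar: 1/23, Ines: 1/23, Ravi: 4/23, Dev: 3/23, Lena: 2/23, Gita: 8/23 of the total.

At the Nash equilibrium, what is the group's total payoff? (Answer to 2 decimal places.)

A player with share s gets back 3.2·s per unit contributed, so full contribution is dominant for anyone with s > 1/3.2 = 0.3125 and zero contribution is dominant for anyone below.
The only share above 0.3125 is Gita's 8/23, contributing 59; the remaining 6 contribute 0. Total contributed: 59.
The maintenance fund pays out 3.2 × 59 = 188.80 in total (split across the unequal shares, but the aggregate is all that matters for the group sum).
The 6 free-riders keep 59 each, adding 354. Group total = 354 + 188.80 = 542.80.

542.80 euros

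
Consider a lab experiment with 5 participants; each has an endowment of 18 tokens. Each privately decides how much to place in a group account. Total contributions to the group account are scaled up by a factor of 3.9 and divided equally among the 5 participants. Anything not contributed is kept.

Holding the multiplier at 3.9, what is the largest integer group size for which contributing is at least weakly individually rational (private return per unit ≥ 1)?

3

Private return per unit is 3.9/(group size), which is ≥ 1 whenever the group size is ≤ 3.9.
The largest such integer is 3.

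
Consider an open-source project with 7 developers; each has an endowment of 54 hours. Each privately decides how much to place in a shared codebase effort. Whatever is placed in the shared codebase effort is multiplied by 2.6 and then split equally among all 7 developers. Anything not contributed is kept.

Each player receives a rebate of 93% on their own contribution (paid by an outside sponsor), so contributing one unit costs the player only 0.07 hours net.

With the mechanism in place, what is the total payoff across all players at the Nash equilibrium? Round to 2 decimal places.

1334.34 hours

Under the mechanism each unit contributed yields (2.6/7) / 0.07 = 5.3061 back to its contributor per unit of net cost, which exceeds 1, making full contribution the dominant choice for everyone.
So the Nash equilibrium is full contribution by all 7; the group earns 7 × (54 × 0.93 + 2.6 × 54) = 1334.34.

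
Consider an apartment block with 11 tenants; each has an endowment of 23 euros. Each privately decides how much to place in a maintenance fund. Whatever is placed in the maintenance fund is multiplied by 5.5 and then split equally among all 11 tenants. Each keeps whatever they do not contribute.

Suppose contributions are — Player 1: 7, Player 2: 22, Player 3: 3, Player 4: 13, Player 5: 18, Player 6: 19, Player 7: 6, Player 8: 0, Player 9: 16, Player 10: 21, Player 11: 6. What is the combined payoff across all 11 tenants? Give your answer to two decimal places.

Total contributed: 7 + 22 + 3 + 13 + 18 + 19 + 6 + 0 + 16 + 21 + 6 = 131; total kept: 11 × 23 − 131 = 122.
The maintenance fund pays out 5.5 × 131 = 720.50 in aggregate.
Group total = 122 + 720.50 = 842.50.

842.50 euros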